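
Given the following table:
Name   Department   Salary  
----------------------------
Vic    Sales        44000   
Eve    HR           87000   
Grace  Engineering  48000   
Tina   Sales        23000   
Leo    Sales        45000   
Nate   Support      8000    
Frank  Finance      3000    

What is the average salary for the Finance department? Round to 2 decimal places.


Finance department members:
  Frank: 3000
Sum = 3000
Count = 1
Average = 3000 / 1 = 3000.00

ANSWER: 3000.00


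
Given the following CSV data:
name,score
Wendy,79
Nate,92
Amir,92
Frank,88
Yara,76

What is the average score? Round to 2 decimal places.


Scores: 79, 92, 92, 88, 76
Sum = 427
Count = 5
Average = 427 / 5 = 85.40

ANSWER: 85.40


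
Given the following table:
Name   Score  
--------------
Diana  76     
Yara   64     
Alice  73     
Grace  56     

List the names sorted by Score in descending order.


Sorting by Score (descending):
  Diana: 76
  Alice: 73
  Yara: 64
  Grace: 56


ANSWER: Diana, Alice, Yara, Grace


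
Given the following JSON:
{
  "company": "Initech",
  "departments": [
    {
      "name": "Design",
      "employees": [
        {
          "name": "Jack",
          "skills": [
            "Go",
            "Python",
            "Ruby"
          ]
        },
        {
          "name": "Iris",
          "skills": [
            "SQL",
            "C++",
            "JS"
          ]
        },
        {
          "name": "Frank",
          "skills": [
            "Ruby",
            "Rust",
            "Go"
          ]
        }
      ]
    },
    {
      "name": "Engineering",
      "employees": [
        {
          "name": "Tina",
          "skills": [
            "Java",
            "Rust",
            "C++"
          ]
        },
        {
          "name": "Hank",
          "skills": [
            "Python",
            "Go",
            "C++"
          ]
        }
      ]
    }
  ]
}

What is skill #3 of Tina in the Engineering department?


Path: departments[1].employees[0].skills[2]
Value: C++

ANSWER: C++


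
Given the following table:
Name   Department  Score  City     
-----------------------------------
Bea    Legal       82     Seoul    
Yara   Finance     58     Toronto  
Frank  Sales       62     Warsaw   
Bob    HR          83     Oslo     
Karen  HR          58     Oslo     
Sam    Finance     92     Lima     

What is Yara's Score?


Row 2: Yara
Score = 58

ANSWER: 58


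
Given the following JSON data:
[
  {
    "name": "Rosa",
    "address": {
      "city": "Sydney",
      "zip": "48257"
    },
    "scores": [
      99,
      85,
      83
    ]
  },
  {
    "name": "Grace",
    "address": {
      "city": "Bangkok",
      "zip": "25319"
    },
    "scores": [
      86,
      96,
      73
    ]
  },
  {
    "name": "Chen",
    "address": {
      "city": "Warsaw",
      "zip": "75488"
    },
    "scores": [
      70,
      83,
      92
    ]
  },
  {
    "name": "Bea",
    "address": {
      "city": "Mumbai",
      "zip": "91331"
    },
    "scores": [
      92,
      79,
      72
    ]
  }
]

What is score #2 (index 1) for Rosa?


Path: records[0].scores[1]
Value: 85

ANSWER: 85


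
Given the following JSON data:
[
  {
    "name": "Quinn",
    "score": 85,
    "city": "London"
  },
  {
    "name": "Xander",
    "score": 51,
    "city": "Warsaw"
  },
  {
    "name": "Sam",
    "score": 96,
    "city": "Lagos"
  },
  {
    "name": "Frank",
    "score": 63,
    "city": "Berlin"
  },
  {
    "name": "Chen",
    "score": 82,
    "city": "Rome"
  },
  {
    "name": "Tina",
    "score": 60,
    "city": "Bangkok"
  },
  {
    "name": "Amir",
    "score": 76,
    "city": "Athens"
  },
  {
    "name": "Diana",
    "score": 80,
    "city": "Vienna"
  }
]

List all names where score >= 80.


Filtering records where score >= 80:
  Quinn (score=85) -> YES
  Xander (score=51) -> no
  Sam (score=96) -> YES
  Frank (score=63) -> no
  Chen (score=82) -> YES
  Tina (score=60) -> no
  Amir (score=76) -> no
  Diana (score=80) -> YES


ANSWER: Quinn, Sam, Chen, Diana


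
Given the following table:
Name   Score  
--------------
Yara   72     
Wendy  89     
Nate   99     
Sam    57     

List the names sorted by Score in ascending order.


Sorting by Score (ascending):
  Sam: 57
  Yara: 72
  Wendy: 89
  Nate: 99


ANSWER: Sam, Yara, Wendy, Nate


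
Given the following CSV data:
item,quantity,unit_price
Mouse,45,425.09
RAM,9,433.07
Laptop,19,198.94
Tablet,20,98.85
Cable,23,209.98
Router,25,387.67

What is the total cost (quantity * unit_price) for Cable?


Row: Cable
quantity = 23
unit_price = 209.98
total = 23 * 209.98 = 4829.54

ANSWER: 4829.54


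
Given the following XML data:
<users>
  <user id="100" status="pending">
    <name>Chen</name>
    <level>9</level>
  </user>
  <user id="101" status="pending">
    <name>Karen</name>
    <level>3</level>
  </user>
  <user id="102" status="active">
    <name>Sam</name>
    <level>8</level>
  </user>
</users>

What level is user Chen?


Finding user: Chen
<level>9</level>

ANSWER: 9


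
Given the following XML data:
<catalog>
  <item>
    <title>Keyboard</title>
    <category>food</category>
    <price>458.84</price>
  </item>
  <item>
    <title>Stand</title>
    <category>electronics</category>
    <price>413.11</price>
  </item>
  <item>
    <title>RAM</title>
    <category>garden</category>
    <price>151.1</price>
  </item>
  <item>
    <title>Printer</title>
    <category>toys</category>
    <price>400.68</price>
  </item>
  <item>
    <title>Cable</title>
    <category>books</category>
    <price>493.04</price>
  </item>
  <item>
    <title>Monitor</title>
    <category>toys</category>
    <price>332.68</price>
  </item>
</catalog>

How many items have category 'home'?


Scanning <item> elements for <category>home</category>:
Count: 0

ANSWER: 0


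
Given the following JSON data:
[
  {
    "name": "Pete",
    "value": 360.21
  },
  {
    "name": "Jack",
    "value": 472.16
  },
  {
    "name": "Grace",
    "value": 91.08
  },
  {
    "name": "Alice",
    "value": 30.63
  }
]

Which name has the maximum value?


Comparing values:
  Pete: 360.21
  Jack: 472.16
  Grace: 91.08
  Alice: 30.63
Maximum: Jack (472.16)

ANSWER: Jack


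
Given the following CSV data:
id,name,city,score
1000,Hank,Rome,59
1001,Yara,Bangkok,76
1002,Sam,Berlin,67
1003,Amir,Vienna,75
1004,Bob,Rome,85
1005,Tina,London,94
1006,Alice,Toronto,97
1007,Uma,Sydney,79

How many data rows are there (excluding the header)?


Counting rows (excluding header):
Header: id,name,city,score
Data rows: 8

ANSWER: 8


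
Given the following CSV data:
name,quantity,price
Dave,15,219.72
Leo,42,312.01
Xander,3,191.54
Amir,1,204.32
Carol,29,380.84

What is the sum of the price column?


Values in 'price' column:
  Row 1: 219.72
  Row 2: 312.01
  Row 3: 191.54
  Row 4: 204.32
  Row 5: 380.84
Sum = 219.72 + 312.01 + 191.54 + 204.32 + 380.84 = 1308.43

ANSWER: 1308.43


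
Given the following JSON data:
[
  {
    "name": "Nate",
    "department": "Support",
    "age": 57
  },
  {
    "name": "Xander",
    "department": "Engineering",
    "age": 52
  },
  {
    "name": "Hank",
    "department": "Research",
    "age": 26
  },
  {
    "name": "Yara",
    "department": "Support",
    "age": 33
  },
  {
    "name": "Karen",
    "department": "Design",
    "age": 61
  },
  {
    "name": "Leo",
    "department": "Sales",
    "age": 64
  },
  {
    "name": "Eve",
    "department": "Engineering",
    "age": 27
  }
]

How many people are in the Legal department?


Scanning records for department = Legal
  No matches found
Count: 0

ANSWER: 0


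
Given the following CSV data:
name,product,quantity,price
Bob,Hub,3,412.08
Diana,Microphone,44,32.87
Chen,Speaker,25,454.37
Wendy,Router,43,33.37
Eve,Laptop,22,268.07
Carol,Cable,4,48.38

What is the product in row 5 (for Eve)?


Row 5: Eve
Column 'product' = Laptop

ANSWER: Laptop


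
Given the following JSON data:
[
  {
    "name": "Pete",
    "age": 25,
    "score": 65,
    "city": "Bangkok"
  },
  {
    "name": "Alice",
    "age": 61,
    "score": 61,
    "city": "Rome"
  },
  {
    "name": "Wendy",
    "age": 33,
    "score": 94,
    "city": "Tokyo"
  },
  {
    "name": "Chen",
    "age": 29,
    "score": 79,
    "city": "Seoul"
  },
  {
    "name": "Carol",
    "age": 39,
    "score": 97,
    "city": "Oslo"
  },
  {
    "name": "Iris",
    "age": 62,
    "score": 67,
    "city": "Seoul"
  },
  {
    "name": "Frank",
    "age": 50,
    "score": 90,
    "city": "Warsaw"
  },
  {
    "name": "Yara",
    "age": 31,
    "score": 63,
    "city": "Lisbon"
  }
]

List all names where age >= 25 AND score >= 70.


Checking both conditions:
  Pete (age=25, score=65) -> no
  Alice (age=61, score=61) -> no
  Wendy (age=33, score=94) -> YES
  Chen (age=29, score=79) -> YES
  Carol (age=39, score=97) -> YES
  Iris (age=62, score=67) -> no
  Frank (age=50, score=90) -> YES
  Yara (age=31, score=63) -> no


ANSWER: Wendy, Chen, Carol, Frank


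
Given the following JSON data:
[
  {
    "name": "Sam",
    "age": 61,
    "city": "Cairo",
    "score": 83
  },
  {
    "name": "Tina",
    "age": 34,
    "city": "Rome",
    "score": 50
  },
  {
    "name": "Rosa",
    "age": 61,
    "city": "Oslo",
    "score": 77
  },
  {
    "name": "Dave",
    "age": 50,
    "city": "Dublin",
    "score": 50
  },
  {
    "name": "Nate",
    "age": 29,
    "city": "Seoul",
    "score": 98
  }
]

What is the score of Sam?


Looking up record where name = Sam
Record index: 0
Field 'score' = 83

ANSWER: 83


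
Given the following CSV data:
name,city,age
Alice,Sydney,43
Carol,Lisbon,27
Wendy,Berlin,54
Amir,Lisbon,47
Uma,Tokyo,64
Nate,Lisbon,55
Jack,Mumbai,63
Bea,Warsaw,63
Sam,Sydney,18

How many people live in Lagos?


Scanning city column for 'Lagos':
Total matches: 0

ANSWER: 0


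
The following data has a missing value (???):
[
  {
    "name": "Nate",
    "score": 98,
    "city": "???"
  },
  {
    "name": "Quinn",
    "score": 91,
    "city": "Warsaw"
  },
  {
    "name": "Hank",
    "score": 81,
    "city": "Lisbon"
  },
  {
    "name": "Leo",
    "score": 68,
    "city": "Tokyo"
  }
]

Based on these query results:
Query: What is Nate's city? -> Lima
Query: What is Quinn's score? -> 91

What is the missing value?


The missing value is Nate's city
From query: Nate's city = Lima

ANSWER: Lima


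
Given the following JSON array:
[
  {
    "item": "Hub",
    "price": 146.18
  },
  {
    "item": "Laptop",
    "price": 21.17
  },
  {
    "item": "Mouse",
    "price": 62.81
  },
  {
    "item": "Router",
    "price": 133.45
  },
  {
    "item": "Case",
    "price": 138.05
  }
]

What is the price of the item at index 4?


Array index 4 -> Case
price = 138.05

ANSWER: 138.05


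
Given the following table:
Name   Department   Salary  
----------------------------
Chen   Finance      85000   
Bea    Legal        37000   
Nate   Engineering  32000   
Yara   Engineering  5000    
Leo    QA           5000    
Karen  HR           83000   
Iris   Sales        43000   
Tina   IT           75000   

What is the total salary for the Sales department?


Sales department members:
  Iris: 43000
Total = 43000 = 43000

ANSWER: 43000


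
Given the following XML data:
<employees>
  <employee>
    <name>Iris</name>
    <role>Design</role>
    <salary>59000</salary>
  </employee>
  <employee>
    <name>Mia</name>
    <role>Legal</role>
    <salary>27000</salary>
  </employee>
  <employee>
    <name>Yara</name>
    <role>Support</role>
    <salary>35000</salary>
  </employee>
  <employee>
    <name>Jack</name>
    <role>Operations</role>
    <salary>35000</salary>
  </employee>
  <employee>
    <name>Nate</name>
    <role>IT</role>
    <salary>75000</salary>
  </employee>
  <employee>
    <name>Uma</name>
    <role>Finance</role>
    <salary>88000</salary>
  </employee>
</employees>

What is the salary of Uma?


Searching for <employee> with <name>Uma</name>
Found at position 6
<salary>88000</salary>

ANSWER: 88000


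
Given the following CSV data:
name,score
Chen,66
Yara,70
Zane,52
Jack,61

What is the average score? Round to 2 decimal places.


Scores: 66, 70, 52, 61
Sum = 249
Count = 4
Average = 249 / 4 = 62.25

ANSWER: 62.25


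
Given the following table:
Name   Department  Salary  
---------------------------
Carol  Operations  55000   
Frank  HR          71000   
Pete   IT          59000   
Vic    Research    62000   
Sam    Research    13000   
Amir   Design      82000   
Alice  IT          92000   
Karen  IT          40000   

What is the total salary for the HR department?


HR department members:
  Frank: 71000
Total = 71000 = 71000

ANSWER: 71000


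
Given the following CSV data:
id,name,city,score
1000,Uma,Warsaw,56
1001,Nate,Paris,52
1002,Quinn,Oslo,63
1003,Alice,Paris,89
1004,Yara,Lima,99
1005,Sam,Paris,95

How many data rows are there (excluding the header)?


Counting rows (excluding header):
Header: id,name,city,score
Data rows: 6

ANSWER: 6


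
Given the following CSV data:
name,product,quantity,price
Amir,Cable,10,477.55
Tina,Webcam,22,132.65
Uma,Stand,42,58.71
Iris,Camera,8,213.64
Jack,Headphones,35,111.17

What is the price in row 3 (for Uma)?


Row 3: Uma
Column 'price' = 58.71

ANSWER: 58.71


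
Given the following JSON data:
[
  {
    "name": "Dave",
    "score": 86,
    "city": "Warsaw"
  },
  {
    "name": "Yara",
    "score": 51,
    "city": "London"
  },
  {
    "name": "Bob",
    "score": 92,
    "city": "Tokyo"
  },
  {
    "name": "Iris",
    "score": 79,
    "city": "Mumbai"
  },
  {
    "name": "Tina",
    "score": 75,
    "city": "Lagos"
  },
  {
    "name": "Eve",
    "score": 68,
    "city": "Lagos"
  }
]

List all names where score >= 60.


Filtering records where score >= 60:
  Dave (score=86) -> YES
  Yara (score=51) -> no
  Bob (score=92) -> YES
  Iris (score=79) -> YES
  Tina (score=75) -> YES
  Eve (score=68) -> YES


ANSWER: Dave, Bob, Iris, Tina, Eve


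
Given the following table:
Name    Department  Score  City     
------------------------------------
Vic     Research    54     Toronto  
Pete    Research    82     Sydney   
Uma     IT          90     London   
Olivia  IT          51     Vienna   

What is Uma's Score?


Row 3: Uma
Score = 90

ANSWER: 90


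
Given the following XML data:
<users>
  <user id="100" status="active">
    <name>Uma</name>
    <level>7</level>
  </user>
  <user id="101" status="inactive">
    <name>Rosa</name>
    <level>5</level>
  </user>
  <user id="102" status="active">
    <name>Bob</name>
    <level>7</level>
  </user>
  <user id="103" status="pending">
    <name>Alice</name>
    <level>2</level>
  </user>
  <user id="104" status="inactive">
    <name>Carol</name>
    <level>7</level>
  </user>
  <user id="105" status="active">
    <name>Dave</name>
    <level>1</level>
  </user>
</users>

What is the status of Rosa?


Finding user with name = Rosa
user id="101" status="inactive"

ANSWER: inactive


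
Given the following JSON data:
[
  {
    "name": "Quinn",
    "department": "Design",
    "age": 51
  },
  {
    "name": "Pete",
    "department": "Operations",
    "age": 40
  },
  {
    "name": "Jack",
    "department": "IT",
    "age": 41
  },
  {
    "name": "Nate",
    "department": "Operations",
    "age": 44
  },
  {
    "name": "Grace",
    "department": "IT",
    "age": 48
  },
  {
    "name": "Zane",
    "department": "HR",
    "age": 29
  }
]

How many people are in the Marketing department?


Scanning records for department = Marketing
  No matches found
Count: 0

ANSWER: 0


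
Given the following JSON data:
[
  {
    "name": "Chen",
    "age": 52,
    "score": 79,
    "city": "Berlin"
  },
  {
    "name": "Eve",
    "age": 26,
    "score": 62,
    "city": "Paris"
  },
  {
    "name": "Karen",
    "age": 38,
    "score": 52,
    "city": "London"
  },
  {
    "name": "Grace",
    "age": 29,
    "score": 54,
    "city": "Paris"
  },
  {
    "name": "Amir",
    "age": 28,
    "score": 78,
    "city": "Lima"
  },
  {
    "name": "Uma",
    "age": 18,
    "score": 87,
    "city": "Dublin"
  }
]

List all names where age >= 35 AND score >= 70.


Checking both conditions:
  Chen (age=52, score=79) -> YES
  Eve (age=26, score=62) -> no
  Karen (age=38, score=52) -> no
  Grace (age=29, score=54) -> no
  Amir (age=28, score=78) -> no
  Uma (age=18, score=87) -> no


ANSWER: Chen


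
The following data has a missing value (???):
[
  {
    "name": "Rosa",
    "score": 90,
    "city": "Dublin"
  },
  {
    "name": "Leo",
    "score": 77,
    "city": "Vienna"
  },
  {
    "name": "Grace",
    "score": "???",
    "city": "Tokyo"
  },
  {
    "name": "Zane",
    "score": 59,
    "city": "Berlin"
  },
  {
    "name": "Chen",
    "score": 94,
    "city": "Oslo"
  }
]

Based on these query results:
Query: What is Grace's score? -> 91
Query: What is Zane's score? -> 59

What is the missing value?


The missing value is Grace's score
From query: Grace's score = 91

ANSWER: 91


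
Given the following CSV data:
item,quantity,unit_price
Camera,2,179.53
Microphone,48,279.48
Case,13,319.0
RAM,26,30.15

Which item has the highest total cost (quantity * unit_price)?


Computing row totals:
  Camera: 359.06
  Microphone: 13415.04
  Case: 4147.0
  RAM: 783.9
Maximum: Microphone (13415.04)

ANSWER: Microphone


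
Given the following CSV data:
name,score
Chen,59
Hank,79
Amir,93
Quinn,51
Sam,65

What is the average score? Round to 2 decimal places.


Scores: 59, 79, 93, 51, 65
Sum = 347
Count = 5
Average = 347 / 5 = 69.40

ANSWER: 69.40


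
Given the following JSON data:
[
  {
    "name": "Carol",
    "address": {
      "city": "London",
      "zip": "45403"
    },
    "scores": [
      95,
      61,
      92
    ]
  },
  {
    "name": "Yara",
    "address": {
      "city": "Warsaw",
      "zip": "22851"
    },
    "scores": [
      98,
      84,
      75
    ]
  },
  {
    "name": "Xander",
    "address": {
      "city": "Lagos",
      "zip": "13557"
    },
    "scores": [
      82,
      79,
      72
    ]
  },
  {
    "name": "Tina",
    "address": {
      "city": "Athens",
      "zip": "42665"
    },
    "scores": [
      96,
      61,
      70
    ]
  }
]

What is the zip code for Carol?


Path: records[0].address.zip
Value: 45403

ANSWER: 45403


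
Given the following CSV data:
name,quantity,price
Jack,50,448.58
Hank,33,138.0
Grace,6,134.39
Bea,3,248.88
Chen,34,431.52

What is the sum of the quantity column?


Values in 'quantity' column:
  Row 1: 50
  Row 2: 33
  Row 3: 6
  Row 4: 3
  Row 5: 34
Sum = 50 + 33 + 6 + 3 + 34 = 126

ANSWER: 126


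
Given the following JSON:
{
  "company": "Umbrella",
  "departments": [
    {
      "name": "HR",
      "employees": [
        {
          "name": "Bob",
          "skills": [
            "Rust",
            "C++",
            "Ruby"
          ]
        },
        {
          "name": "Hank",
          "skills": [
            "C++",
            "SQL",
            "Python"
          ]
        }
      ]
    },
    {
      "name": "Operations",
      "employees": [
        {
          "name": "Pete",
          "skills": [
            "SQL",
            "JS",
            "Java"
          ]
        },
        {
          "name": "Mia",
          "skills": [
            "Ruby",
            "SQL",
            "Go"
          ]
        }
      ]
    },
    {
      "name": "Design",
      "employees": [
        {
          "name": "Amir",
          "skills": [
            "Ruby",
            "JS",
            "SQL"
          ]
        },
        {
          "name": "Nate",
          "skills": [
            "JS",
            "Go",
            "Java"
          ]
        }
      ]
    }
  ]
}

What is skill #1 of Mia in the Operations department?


Path: departments[1].employees[1].skills[0]
Value: Ruby

ANSWER: Ruby


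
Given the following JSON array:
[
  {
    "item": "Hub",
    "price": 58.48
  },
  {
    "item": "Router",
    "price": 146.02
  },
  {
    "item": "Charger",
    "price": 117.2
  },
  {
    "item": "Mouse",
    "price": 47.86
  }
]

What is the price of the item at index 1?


Array index 1 -> Router
price = 146.02

ANSWER: 146.02


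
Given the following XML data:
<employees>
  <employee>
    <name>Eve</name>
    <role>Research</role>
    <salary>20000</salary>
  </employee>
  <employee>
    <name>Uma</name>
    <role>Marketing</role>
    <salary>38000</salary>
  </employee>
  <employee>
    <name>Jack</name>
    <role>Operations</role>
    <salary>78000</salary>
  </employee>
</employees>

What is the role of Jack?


Searching for <employee> with <name>Jack</name>
Found at position 3
<role>Operations</role>

ANSWER: Operations


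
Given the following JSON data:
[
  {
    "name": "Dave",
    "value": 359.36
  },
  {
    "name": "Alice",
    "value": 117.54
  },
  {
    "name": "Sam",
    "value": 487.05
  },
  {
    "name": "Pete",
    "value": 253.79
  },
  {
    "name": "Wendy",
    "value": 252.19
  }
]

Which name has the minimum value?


Comparing values:
  Dave: 359.36
  Alice: 117.54
  Sam: 487.05
  Pete: 253.79
  Wendy: 252.19
Minimum: Alice (117.54)

ANSWER: Alice


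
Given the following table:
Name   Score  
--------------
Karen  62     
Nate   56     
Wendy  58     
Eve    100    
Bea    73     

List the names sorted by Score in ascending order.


Sorting by Score (ascending):
  Nate: 56
  Wendy: 58
  Karen: 62
  Bea: 73
  Eve: 100


ANSWER: Nate, Wendy, Karen, Bea, Eve


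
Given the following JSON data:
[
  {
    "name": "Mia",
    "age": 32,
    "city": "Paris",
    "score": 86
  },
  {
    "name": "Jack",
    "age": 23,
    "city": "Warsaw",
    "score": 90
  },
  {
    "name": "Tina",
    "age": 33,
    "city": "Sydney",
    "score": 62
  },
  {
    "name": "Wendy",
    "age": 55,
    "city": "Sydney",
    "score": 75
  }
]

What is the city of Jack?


Looking up record where name = Jack
Record index: 1
Field 'city' = Warsaw

ANSWER: Warsaw


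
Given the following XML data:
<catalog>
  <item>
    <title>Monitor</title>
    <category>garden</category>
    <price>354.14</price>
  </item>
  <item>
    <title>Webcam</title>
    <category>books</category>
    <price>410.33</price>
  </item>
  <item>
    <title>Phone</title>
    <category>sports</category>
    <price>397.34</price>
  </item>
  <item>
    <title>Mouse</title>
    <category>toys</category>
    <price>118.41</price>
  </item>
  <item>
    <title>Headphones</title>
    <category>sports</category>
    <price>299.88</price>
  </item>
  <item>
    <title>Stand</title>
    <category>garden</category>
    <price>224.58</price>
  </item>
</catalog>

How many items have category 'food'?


Scanning <item> elements for <category>food</category>:
Count: 0

ANSWER: 0


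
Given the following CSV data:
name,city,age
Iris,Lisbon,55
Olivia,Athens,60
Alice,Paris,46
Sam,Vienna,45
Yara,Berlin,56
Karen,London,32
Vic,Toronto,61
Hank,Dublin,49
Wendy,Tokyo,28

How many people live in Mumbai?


Scanning city column for 'Mumbai':
Total matches: 0

ANSWER: 0


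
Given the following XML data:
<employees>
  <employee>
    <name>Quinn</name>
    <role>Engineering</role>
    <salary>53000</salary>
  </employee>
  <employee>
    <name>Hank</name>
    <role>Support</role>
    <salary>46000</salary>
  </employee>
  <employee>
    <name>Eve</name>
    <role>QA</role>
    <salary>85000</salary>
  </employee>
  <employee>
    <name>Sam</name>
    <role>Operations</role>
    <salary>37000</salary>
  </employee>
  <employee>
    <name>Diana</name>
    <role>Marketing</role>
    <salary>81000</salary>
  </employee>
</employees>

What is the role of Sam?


Searching for <employee> with <name>Sam</name>
Found at position 4
<role>Operations</role>

ANSWER: Operations


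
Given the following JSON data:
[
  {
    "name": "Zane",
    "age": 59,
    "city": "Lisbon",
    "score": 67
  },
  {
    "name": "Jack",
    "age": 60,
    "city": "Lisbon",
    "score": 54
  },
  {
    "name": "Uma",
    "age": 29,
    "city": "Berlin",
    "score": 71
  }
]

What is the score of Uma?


Looking up record where name = Uma
Record index: 2
Field 'score' = 71

ANSWER: 71


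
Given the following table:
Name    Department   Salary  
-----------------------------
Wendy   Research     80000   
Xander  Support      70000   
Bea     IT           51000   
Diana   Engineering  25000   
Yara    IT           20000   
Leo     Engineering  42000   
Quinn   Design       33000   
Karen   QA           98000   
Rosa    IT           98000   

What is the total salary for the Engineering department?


Engineering department members:
  Diana: 25000
  Leo: 42000
Total = 25000 + 42000 = 67000

ANSWER: 67000


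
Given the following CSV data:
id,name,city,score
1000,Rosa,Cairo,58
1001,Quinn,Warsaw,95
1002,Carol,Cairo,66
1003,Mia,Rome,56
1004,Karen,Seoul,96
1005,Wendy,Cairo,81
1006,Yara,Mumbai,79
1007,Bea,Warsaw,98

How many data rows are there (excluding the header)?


Counting rows (excluding header):
Header: id,name,city,score
Data rows: 8

ANSWER: 8


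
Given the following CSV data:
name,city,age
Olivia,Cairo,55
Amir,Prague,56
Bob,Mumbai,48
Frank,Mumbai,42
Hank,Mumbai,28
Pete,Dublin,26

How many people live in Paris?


Scanning city column for 'Paris':
Total matches: 0

ANSWER: 0


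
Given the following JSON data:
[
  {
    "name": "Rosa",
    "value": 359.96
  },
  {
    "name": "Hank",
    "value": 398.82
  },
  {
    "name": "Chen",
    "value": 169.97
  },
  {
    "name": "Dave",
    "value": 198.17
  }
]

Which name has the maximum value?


Comparing values:
  Rosa: 359.96
  Hank: 398.82
  Chen: 169.97
  Dave: 198.17
Maximum: Hank (398.82)

ANSWER: Hank


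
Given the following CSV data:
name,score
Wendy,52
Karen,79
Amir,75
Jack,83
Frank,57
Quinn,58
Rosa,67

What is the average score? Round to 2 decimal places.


Scores: 52, 79, 75, 83, 57, 58, 67
Sum = 471
Count = 7
Average = 471 / 7 = 67.29

ANSWER: 67.29


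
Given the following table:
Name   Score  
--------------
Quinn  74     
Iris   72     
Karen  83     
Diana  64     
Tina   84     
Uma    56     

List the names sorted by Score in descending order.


Sorting by Score (descending):
  Tina: 84
  Karen: 83
  Quinn: 74
  Iris: 72
  Diana: 64
  Uma: 56


ANSWER: Tina, Karen, Quinn, Iris, Diana, Uma


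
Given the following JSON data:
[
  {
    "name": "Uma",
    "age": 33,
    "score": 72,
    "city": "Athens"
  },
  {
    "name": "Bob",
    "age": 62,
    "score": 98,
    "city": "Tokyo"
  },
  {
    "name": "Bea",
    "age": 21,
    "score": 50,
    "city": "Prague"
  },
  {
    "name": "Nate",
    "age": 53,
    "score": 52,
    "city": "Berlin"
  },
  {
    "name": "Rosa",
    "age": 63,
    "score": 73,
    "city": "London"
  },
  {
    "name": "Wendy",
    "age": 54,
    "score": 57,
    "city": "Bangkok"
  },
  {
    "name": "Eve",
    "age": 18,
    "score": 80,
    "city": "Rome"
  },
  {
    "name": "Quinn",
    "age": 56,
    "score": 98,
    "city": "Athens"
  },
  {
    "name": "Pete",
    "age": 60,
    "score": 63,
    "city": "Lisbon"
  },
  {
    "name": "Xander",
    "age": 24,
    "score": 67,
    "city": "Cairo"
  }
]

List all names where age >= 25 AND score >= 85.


Checking both conditions:
  Uma (age=33, score=72) -> no
  Bob (age=62, score=98) -> YES
  Bea (age=21, score=50) -> no
  Nate (age=53, score=52) -> no
  Rosa (age=63, score=73) -> no
  Wendy (age=54, score=57) -> no
  Eve (age=18, score=80) -> no
  Quinn (age=56, score=98) -> YES
  Pete (age=60, score=63) -> no
  Xander (age=24, score=67) -> no


ANSWER: Bob, Quinn


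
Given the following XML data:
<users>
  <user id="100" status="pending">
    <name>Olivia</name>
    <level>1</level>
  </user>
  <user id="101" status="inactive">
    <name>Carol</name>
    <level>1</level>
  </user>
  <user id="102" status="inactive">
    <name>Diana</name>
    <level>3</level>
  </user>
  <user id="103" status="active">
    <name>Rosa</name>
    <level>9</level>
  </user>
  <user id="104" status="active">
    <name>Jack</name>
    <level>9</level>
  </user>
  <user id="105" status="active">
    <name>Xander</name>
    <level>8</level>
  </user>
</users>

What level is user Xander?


Finding user: Xander
<level>8</level>

ANSWER: 8


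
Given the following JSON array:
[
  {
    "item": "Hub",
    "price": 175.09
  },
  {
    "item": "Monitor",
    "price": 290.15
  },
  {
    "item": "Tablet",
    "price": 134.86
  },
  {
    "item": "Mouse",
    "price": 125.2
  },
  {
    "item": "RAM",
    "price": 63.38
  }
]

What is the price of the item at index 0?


Array index 0 -> Hub
price = 175.09

ANSWER: 175.09


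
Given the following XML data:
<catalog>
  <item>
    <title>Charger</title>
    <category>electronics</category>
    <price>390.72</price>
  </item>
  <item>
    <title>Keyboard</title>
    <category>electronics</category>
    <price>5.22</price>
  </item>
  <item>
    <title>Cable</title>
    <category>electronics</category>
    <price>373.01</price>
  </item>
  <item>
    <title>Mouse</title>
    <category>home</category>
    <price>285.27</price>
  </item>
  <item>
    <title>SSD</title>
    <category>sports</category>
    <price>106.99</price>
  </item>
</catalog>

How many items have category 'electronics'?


Scanning <item> elements for <category>electronics</category>:
  Item 1: Charger -> MATCH
  Item 2: Keyboard -> MATCH
  Item 3: Cable -> MATCH
Count: 3

ANSWER: 3


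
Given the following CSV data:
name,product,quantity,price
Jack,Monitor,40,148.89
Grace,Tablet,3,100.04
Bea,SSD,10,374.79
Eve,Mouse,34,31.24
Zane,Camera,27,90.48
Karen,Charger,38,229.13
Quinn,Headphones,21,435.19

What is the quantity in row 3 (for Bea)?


Row 3: Bea
Column 'quantity' = 10

ANSWER: 10


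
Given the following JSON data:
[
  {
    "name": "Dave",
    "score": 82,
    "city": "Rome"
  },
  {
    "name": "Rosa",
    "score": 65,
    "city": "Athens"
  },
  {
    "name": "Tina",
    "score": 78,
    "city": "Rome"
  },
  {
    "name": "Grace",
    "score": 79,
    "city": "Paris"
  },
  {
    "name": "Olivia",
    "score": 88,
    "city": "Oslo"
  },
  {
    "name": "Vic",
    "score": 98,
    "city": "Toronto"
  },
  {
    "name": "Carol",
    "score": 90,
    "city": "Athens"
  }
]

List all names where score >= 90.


Filtering records where score >= 90:
  Dave (score=82) -> no
  Rosa (score=65) -> no
  Tina (score=78) -> no
  Grace (score=79) -> no
  Olivia (score=88) -> no
  Vic (score=98) -> YES
  Carol (score=90) -> YES


ANSWER: Vic, Carol


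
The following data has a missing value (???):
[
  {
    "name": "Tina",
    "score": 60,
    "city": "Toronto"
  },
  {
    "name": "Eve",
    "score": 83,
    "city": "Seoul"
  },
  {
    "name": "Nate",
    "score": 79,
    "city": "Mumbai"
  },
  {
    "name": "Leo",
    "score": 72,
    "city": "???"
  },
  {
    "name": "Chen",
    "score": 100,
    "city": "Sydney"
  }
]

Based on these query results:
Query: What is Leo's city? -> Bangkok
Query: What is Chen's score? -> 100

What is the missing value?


The missing value is Leo's city
From query: Leo's city = Bangkok

ANSWER: Bangkok


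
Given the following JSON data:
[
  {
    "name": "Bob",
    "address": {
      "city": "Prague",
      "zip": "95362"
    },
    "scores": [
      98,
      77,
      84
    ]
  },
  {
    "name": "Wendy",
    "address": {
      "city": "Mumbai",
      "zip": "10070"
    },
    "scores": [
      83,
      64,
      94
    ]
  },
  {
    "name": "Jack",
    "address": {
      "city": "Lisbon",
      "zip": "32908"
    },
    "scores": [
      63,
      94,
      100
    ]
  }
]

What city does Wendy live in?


Path: records[1].address.city
Value: Mumbai

ANSWER: Mumbai


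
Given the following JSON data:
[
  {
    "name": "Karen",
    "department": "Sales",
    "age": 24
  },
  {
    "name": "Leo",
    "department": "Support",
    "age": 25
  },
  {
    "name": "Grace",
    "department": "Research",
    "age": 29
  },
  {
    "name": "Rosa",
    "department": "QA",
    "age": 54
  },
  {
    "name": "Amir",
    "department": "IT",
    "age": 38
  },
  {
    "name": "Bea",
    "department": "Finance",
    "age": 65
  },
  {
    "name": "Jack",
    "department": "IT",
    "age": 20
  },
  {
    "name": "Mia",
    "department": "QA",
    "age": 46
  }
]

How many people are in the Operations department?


Scanning records for department = Operations
  No matches found
Count: 0

ANSWER: 0


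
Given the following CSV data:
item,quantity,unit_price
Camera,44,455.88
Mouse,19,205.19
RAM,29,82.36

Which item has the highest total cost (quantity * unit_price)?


Computing row totals:
  Camera: 20058.72
  Mouse: 3898.61
  RAM: 2388.44
Maximum: Camera (20058.72)

ANSWER: Camera


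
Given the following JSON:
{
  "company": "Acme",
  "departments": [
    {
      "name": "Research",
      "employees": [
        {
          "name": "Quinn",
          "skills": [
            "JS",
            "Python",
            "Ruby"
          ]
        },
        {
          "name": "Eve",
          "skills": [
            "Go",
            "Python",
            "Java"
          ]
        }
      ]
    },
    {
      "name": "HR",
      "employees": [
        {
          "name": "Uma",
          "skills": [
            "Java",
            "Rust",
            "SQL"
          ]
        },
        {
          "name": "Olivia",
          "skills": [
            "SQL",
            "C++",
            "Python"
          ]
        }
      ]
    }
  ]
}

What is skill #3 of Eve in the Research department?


Path: departments[0].employees[1].skills[2]
Value: Java

ANSWER: Java


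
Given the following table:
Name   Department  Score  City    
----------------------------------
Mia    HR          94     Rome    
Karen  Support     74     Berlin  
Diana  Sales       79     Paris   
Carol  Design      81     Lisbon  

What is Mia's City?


Row 1: Mia
City = Rome

ANSWER: Rome


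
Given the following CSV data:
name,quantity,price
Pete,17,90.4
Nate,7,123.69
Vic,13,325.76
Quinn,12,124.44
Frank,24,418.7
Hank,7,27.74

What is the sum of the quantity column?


Values in 'quantity' column:
  Row 1: 17
  Row 2: 7
  Row 3: 13
  Row 4: 12
  Row 5: 24
  Row 6: 7
Sum = 17 + 7 + 13 + 12 + 24 + 7 = 80

ANSWER: 80


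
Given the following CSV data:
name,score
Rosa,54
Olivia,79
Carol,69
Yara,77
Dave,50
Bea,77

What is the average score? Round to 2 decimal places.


Scores: 54, 79, 69, 77, 50, 77
Sum = 406
Count = 6
Average = 406 / 6 = 67.67

ANSWER: 67.67


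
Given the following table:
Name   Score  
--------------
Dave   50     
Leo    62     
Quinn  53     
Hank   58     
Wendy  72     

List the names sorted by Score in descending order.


Sorting by Score (descending):
  Wendy: 72
  Leo: 62
  Hank: 58
  Quinn: 53
  Dave: 50


ANSWER: Wendy, Leo, Hank, Quinn, Dave


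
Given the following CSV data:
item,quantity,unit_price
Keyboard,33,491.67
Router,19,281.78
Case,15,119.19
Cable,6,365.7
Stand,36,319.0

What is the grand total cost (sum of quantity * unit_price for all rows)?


Computing row totals:
  Keyboard: 33 * 491.67 = 16225.11
  Router: 19 * 281.78 = 5353.82
  Case: 15 * 119.19 = 1787.85
  Cable: 6 * 365.7 = 2194.2
  Stand: 36 * 319.0 = 11484.0
Grand total = 16225.11 + 5353.82 + 1787.85 + 2194.2 + 11484.0 = 37044.98

ANSWER: 37044.98


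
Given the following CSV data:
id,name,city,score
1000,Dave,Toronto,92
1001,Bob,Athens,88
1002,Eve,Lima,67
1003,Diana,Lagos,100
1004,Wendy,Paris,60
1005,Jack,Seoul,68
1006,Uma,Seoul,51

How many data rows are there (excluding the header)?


Counting rows (excluding header):
Header: id,name,city,score
Data rows: 7

ANSWER: 7


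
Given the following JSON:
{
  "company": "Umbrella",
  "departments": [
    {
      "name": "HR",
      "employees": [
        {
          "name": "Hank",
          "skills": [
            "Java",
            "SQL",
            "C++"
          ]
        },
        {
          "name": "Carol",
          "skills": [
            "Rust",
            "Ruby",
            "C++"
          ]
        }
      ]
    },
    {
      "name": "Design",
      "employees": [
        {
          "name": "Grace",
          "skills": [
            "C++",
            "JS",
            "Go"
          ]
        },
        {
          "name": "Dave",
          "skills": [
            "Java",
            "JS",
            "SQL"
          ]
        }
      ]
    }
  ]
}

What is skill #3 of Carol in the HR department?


Path: departments[0].employees[1].skills[2]
Value: C++

ANSWER: C++


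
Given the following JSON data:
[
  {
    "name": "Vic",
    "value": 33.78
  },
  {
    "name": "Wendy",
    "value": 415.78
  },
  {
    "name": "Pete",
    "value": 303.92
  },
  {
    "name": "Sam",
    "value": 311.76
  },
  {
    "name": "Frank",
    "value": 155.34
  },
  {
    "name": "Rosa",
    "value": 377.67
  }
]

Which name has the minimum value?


Comparing values:
  Vic: 33.78
  Wendy: 415.78
  Pete: 303.92
  Sam: 311.76
  Frank: 155.34
  Rosa: 377.67
Minimum: Vic (33.78)

ANSWER: Vic


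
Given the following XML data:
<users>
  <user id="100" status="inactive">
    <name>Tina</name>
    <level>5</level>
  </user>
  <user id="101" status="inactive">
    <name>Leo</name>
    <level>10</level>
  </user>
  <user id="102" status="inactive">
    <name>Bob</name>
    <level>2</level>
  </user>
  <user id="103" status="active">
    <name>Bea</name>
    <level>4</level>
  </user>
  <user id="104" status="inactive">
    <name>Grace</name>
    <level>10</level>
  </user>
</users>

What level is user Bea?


Finding user: Bea
<level>4</level>

ANSWER: 4


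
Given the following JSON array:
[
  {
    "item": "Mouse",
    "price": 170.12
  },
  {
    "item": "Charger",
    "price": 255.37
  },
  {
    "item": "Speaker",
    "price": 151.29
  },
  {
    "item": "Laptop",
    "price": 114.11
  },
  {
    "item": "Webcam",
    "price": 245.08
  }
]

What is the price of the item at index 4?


Array index 4 -> Webcam
price = 245.08

ANSWER: 245.08


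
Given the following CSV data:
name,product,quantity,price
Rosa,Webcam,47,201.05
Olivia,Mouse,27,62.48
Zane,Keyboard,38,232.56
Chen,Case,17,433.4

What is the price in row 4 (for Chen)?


Row 4: Chen
Column 'price' = 433.4

ANSWER: 433.4


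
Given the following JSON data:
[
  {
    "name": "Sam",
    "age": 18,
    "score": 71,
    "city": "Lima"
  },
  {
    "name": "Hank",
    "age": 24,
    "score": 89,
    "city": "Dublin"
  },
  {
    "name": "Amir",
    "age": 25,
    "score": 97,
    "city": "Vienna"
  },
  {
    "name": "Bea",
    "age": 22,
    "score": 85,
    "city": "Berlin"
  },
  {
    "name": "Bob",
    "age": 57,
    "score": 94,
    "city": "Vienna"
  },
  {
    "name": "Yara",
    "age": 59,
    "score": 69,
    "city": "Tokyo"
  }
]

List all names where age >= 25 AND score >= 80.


Checking both conditions:
  Sam (age=18, score=71) -> no
  Hank (age=24, score=89) -> no
  Amir (age=25, score=97) -> YES
  Bea (age=22, score=85) -> no
  Bob (age=57, score=94) -> YES
  Yara (age=59, score=69) -> no


ANSWER: Amir, Bob


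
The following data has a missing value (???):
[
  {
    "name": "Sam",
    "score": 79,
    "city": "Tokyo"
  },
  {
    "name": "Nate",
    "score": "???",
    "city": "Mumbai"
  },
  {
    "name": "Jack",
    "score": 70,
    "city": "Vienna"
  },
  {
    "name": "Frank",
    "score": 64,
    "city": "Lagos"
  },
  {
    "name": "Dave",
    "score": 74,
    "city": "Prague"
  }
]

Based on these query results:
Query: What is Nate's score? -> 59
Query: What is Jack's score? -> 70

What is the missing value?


The missing value is Nate's score
From query: Nate's score = 59

ANSWER: 59


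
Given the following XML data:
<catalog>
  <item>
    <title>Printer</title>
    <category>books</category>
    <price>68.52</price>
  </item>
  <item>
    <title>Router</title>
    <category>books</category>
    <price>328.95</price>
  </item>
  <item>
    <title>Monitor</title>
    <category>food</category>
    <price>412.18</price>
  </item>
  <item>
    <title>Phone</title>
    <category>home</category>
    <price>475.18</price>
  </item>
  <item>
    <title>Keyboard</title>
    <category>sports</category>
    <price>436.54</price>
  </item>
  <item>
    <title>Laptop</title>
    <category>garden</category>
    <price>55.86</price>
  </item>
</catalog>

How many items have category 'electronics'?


Scanning <item> elements for <category>electronics</category>:
Count: 0

ANSWER: 0
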